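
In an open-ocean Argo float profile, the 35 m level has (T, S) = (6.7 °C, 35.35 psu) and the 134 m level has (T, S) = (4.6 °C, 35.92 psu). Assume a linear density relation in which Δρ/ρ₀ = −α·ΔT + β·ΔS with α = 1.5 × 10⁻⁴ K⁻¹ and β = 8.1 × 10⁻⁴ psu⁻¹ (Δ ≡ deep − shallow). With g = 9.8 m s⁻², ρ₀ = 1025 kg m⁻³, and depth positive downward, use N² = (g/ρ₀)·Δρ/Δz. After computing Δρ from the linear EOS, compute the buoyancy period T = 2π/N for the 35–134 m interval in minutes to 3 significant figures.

11.9 min

ΔT = -2.1 K, ΔS = +0.57 psu (deep − shallow).
Δρ/ρ₀ = −αΔT + βΔS = 3.15 × 10⁻⁴ + 4.617 × 10⁻⁴ = 7.767 × 10⁻⁴, so Δρ ≈ 0.7961 kg m⁻³.
N² = (g/ρ₀)·Δρ/Δz = g·(Δρ/ρ₀)/Δz = 9.8 × 7.767 × 10⁻⁴ / 99 = 7.6885 × 10⁻⁵ s⁻².
N = √(7.6885 × 10⁻⁵) = 8.7684 × 10⁻³ rad s⁻¹ → T = 2π/N = 716.57 s = 11.943 min ≈ 11.9 min.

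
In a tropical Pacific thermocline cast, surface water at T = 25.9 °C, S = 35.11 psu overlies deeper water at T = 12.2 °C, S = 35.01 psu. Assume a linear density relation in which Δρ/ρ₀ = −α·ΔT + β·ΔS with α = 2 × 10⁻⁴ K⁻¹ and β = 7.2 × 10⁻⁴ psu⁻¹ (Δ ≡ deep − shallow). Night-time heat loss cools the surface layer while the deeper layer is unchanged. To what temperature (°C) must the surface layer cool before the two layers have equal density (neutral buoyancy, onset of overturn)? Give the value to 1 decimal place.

12.6 °C

Neutral buoyancy requires Δρ = 0, i.e. −α(T_deep − T_surf′) + β(S_deep − S_surf) = 0.
T_surf′ = T_deep − (β/α)·ΔS = 12.2 − (7.2 × 10⁻⁴/2 × 10⁻⁴)·(-0.10) = 12.560 °C.
Cooling required: 25.9 − (12.560) = 13.340 °C.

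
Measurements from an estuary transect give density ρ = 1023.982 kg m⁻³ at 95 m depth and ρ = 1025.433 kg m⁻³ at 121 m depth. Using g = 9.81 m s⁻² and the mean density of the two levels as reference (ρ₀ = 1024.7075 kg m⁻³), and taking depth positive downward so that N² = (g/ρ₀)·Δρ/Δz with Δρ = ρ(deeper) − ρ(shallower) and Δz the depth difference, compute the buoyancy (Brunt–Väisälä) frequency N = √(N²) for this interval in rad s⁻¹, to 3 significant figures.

0.0231 rad s⁻¹

Δρ = 1025.433 − 1023.982 = 1.451 kg m⁻³ over Δz = 121 − 95 = 26 m.
N² = (9.81/1024.7075) × (1.451/26) = 5.3427 × 10⁻⁴ s⁻².
N = √(5.3427 × 10⁻⁴) = 0.023114 rad s⁻¹ ≈ 0.0231 rad s⁻¹.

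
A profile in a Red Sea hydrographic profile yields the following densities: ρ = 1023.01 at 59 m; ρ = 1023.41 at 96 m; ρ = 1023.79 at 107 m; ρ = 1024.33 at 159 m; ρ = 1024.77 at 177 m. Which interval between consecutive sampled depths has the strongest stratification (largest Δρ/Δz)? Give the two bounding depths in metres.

Compute the density gradient over each adjacent pair:
  59–96 m: Δρ/Δz = 0.40/37 = 0.011 kg m⁻⁴
  96–107 m: Δρ/Δz = 0.38/11 = 0.035 kg m⁻⁴
  107–159 m: Δρ/Δz = 0.54/52 = 0.010 kg m⁻⁴
  159–177 m: Δρ/Δz = 0.44/18 = 0.024 kg m⁻⁴
The largest gradient is in the 96–107 m interval — the pycnocline.

96–107 m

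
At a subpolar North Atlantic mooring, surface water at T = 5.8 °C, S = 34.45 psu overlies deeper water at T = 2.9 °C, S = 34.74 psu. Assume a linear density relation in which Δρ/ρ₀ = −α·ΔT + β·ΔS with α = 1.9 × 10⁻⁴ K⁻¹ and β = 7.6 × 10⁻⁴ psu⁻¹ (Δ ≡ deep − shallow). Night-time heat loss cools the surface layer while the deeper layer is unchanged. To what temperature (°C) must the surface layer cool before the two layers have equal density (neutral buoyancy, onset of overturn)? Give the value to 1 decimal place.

Neutral buoyancy requires Δρ = 0, i.e. −α(T_deep − T_surf′) + β(S_deep − S_surf) = 0.
T_surf′ = T_deep − (β/α)·ΔS = 2.9 − (7.6 × 10⁻⁴/1.9 × 10⁻⁴)·(+0.29) = 1.740 °C.
Cooling required: 5.8 − (1.740) = 4.060 °C.

1.7 °C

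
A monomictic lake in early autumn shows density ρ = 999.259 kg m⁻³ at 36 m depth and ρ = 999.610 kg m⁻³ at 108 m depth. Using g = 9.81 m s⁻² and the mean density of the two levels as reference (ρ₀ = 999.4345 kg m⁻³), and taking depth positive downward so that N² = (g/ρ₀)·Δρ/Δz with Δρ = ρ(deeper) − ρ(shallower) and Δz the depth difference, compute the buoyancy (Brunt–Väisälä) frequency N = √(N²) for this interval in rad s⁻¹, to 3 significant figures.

Δρ = 999.610 − 999.259 = 0.351 kg m⁻³ over Δz = 108 − 36 = 72 m.
N² = (9.81/999.4345) × (0.351/72) = 4.7851 × 10⁻⁵ s⁻².
N = √(4.7851 × 10⁻⁵) = 6.9174 × 10⁻³ rad s⁻¹ ≈ 6.92 × 10⁻³ rad s⁻¹.

6.92 × 10⁻³ rad s⁻¹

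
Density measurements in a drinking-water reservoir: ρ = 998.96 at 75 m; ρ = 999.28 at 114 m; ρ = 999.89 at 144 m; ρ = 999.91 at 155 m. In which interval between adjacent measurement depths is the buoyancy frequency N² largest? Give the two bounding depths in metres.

114–144 m

Compute the density gradient over each adjacent pair:
  75–114 m: Δρ/Δz = 0.32/39 = 8.2 × 10⁻³ kg m⁻⁴
  114–144 m: Δρ/Δz = 0.61/30 = 0.020 kg m⁻⁴
  144–155 m: Δρ/Δz = 0.02/11 = 1.8 × 10⁻³ kg m⁻⁴
The largest gradient is in the 114–144 m interval — the pycnocline.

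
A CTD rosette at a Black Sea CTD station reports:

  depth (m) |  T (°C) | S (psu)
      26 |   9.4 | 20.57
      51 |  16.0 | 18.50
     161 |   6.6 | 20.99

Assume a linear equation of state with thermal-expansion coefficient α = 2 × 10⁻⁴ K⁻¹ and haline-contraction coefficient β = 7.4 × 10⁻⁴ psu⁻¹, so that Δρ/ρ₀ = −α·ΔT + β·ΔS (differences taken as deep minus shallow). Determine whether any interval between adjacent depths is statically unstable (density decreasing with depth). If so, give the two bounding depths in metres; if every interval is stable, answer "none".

26–51 m

Evaluate Δρ/ρ₀ = −αΔT + βΔS across each adjacent pair:
  26–51 m: −αΔT+βΔS = −(2 × 10⁻⁴)(+6.6)+(7.4 × 10⁻⁴)(-2.07) = -2.9 × 10⁻³ → UNSTABLE
  51–161 m: −αΔT+βΔS = −(2 × 10⁻⁴)(-9.4)+(7.4 × 10⁻⁴)(+2.49) = 3.7 × 10⁻³ → stable
The 26–51 m interval has Δρ < 0: lighter water underlies denser water.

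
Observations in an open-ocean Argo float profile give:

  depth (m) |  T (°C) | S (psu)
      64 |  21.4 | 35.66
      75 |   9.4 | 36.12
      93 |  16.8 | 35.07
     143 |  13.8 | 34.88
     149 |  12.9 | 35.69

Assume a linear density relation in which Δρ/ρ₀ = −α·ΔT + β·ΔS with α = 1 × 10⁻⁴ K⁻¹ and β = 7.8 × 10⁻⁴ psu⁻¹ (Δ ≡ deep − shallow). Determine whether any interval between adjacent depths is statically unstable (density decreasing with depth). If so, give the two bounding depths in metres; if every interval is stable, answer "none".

Evaluate Δρ/ρ₀ = −αΔT + βΔS across each adjacent pair:
  64–75 m: −αΔT+βΔS = −(1 × 10⁻⁴)(-12.0)+(7.8 × 10⁻⁴)(+0.46) = 1.6 × 10⁻³ → stable
  75–93 m: −αΔT+βΔS = −(1 × 10⁻⁴)(+7.4)+(7.8 × 10⁻⁴)(-1.05) = -1.6 × 10⁻³ → UNSTABLE
  93–143 m: −αΔT+βΔS = −(1 × 10⁻⁴)(-3.0)+(7.8 × 10⁻⁴)(-0.19) = 1.5 × 10⁻⁴ → stable
  143–149 m: −αΔT+βΔS = −(1 × 10⁻⁴)(-0.9)+(7.8 × 10⁻⁴)(+0.81) = 7.2 × 10⁻⁴ → stable
The 75–93 m interval has Δρ < 0: lighter water underlies denser water.

75–93 m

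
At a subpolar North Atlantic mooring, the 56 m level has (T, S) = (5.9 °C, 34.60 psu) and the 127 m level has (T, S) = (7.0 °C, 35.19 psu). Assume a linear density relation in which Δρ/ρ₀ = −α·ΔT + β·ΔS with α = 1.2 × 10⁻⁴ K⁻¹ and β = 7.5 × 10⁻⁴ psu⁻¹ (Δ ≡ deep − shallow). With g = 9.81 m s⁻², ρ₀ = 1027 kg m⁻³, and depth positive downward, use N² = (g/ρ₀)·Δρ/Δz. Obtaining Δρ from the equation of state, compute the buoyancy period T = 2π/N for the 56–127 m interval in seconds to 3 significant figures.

ΔT = +1.1 K, ΔS = +0.59 psu (deep − shallow).
Δρ/ρ₀ = −αΔT + βΔS = -1.32 × 10⁻⁴ + 4.425 × 10⁻⁴ = 3.105 × 10⁻⁴, so Δρ ≈ 0.3189 kg m⁻³.
N² = (g/ρ₀)·Δρ/Δz = g·(Δρ/ρ₀)/Δz = 9.81 × 3.105 × 10⁻⁴ / 71 = 4.2901 × 10⁻⁵ s⁻².
N = √(4.2901 × 10⁻⁵) = 6.5499 × 10⁻³ rad s⁻¹ → T = 2π/N = 959.28 s ≈ 959 s.

959 s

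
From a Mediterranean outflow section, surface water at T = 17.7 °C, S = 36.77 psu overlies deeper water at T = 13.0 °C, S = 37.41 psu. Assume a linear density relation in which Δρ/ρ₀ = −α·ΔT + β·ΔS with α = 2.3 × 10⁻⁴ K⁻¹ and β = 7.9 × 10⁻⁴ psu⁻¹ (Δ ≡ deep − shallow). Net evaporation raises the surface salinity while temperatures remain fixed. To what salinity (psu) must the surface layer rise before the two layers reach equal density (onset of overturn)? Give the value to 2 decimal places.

38.78 psu

Neutral buoyancy requires −α(T_deep − T_surf) + β(S_deep − S_surf′) = 0.
S_surf′ = S_deep − (α/β)·ΔT = 37.41 − (2.3 × 10⁻⁴/7.9 × 10⁻⁴)·(-4.7) = 38.7784 psu.
Increase required: 38.7784 − 36.77 = 2.0084 psu.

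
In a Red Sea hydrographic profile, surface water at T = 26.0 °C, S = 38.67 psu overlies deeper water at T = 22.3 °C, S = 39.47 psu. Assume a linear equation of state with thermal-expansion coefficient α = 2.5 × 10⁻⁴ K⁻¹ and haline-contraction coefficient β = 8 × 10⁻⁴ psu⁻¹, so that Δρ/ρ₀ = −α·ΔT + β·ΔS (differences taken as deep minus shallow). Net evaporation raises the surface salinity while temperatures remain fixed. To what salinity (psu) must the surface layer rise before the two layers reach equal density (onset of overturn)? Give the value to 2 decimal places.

40.63 psu

Neutral buoyancy requires −α(T_deep − T_surf) + β(S_deep − S_surf′) = 0.
S_surf′ = S_deep − (α/β)·ΔT = 39.47 − (2.5 × 10⁻⁴/8 × 10⁻⁴)·(-3.7) = 40.6262 psu.
Increase required: 40.6262 − 38.67 = 1.9562 psu.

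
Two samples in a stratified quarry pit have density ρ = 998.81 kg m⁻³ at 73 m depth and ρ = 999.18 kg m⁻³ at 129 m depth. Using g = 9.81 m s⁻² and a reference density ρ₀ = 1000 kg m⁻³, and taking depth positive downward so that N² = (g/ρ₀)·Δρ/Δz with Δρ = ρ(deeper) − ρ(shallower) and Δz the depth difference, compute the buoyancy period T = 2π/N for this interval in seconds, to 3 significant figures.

Δρ = 999.18 − 998.81 = 0.37 kg m⁻³ over Δz = 129 − 73 = 56 m.
N² = (9.81/1000) × (0.37/56) = 6.4816 × 10⁻⁵ s⁻².
N = √(6.4816 × 10⁻⁵) = 8.0508 × 10⁻³ rad s⁻¹, so T = 2π/N = 780.44 s ≈ 780 s.

780 s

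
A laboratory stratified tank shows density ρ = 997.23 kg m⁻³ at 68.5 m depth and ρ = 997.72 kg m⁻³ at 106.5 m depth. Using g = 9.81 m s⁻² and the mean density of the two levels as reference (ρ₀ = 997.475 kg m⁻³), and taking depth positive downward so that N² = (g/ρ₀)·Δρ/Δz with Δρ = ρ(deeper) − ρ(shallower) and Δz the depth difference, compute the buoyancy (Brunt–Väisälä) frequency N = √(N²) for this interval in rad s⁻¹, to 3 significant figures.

0.0113 rad s⁻¹

Δρ = 997.72 − 997.23 = 0.49 kg m⁻³ over Δz = 106.5 − 68.5 = 38 m.
N² = (9.81/997.475) × (0.49/38) = 1.2682 × 10⁻⁴ s⁻².
N = √(1.2682 × 10⁻⁴) = 0.011261 rad s⁻¹ ≈ 0.0113 rad s⁻¹.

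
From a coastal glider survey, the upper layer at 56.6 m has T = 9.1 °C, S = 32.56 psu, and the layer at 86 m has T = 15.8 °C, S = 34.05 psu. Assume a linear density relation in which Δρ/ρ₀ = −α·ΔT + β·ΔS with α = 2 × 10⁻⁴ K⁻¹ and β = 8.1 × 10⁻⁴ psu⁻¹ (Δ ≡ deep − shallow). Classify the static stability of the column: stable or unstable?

unstable

ΔT = 15.8 − 9.1 = +6.7 K and ΔS = 34.05 − 32.56 = +1.49 psu (deep − shallow).
−αΔT = -1.34 × 10⁻³; βΔS = 1.2069 × 10⁻³; sum Δρ/ρ₀ = -1.331 × 10⁻⁴.
Δρ/ρ₀ < 0, so Δρ < 0: deeper water is lighter → statically unstable; the column would overturn.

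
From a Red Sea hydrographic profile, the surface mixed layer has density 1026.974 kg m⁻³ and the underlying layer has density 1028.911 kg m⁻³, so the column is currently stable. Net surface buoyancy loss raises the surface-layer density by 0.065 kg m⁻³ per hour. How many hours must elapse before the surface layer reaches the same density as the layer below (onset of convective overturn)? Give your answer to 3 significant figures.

Density deficit of the surface layer: 1028.911 − 1026.974 = 1.937 kg m⁻³.
Required change = 1.937 / 0.065 = 29.8 hours.

29.8 hours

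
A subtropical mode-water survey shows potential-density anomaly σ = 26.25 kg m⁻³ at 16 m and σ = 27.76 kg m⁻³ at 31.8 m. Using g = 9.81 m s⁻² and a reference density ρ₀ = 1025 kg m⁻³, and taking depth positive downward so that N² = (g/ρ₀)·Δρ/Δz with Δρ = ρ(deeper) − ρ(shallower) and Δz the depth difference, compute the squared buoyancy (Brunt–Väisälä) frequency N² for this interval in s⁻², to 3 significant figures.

Δρ = 1027.76 − 1026.25 = 1.51 kg m⁻³ over Δz = 31.8 − 16 = 15.8 m.
N² = (9.81/1025) × (1.51/15.8) = 9.1467 × 10⁻⁴ s⁻² ≈ 9.15 × 10⁻⁴ s⁻².

9.15 × 10⁻⁴ s⁻²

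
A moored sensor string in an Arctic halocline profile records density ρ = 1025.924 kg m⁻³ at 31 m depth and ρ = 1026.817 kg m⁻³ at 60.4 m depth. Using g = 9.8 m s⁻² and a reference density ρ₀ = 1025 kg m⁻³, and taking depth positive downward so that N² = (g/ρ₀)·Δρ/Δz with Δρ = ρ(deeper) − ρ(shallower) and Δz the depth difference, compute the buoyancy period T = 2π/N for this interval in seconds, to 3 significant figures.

Δρ = 1026.817 − 1025.924 = 0.893 kg m⁻³ over Δz = 60.4 − 31 = 29.4 m.
N² = (9.8/1025) × (0.893/29.4) = 2.9041 × 10⁻⁴ s⁻².
N = √(2.9041 × 10⁻⁴) = 0.017041 rad s⁻¹, so T = 2π/N = 368.71 s ≈ 369 s.

369 s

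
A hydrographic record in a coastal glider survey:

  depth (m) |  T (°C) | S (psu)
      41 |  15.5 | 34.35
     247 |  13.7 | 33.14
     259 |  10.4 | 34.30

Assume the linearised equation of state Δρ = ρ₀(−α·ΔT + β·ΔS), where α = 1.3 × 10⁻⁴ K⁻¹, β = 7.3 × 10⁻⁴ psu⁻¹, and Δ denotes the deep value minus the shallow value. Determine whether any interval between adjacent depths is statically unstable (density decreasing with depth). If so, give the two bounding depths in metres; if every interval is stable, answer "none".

Evaluate Δρ/ρ₀ = −αΔT + βΔS across each adjacent pair:
  41–247 m: −αΔT+βΔS = −(1.3 × 10⁻⁴)(-1.8)+(7.3 × 10⁻⁴)(-1.21) = -6.5 × 10⁻⁴ → UNSTABLE
  247–259 m: −αΔT+βΔS = −(1.3 × 10⁻⁴)(-3.3)+(7.3 × 10⁻⁴)(+1.16) = 1.3 × 10⁻³ → stable
The 41–247 m interval has Δρ < 0: lighter water underlies denser water.

41–247 m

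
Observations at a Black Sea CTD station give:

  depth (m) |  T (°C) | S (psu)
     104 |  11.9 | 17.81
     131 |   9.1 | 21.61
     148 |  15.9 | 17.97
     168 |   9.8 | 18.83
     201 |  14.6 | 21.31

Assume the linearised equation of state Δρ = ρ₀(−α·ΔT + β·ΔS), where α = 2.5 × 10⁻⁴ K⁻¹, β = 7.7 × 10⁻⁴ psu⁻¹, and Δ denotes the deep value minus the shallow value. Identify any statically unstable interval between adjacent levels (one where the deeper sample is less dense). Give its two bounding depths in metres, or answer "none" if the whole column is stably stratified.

Evaluate Δρ/ρ₀ = −αΔT + βΔS across each adjacent pair:
  104–131 m: −αΔT+βΔS = −(2.5 × 10⁻⁴)(-2.8)+(7.7 × 10⁻⁴)(+3.80) = 3.6 × 10⁻³ → stable
  131–148 m: −αΔT+βΔS = −(2.5 × 10⁻⁴)(+6.8)+(7.7 × 10⁻⁴)(-3.64) = -4.5 × 10⁻³ → UNSTABLE
  148–168 m: −αΔT+βΔS = −(2.5 × 10⁻⁴)(-6.1)+(7.7 × 10⁻⁴)(+0.86) = 2.2 × 10⁻³ → stable
  168–201 m: −αΔT+βΔS = −(2.5 × 10⁻⁴)(+4.8)+(7.7 × 10⁻⁴)(+2.48) = 7.1 × 10⁻⁴ → stable
The 131–148 m interval has Δρ < 0: lighter water underlies denser water.

131–148 m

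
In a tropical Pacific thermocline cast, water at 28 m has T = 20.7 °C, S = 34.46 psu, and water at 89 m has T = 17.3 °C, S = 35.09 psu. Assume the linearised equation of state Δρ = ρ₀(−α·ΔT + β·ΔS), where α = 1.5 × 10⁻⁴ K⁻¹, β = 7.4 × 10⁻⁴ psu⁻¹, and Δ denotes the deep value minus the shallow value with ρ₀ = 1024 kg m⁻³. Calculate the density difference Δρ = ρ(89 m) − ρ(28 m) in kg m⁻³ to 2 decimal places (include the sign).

ΔT = -3.4 K, ΔS = +0.63 psu (deep − shallow).
Δρ/ρ₀ = −(1.5 × 10⁻⁴)(-3.4) + (7.4 × 10⁻⁴)(+0.63) = 9.762 × 10⁻⁴.
Δρ = 1024 × (9.762 × 10⁻⁴) = +1.00 kg m⁻³.
Positive Δρ: denser below, stable.

+1.00 kg m⁻³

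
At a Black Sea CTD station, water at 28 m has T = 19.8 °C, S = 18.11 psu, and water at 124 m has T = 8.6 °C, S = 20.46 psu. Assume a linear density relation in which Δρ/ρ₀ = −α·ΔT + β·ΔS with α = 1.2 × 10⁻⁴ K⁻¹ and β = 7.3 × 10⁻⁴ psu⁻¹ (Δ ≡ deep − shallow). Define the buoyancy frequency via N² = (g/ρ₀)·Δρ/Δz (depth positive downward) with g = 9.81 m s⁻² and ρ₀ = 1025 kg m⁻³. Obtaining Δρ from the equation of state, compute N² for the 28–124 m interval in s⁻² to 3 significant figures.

3.13 × 10⁻⁴ s⁻²

ΔT = -11.2 K, ΔS = +2.35 psu (deep − shallow).
Δρ/ρ₀ = −αΔT + βΔS = 1.344 × 10⁻³ + 1.7155 × 10⁻³ = 3.0595 × 10⁻³, so Δρ ≈ 3.136 kg m⁻³.
N² = (g/ρ₀)·Δρ/Δz = g·(Δρ/ρ₀)/Δz = 9.81 × 3.0595 × 10⁻³ / 96 = 3.1264 × 10⁻⁴ s⁻² ≈ 3.13 × 10⁻⁴ s⁻².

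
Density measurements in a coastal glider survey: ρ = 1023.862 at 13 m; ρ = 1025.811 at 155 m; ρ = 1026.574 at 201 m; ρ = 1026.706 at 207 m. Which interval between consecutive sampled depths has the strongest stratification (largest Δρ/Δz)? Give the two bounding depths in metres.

201–207 m

Compute the density gradient over each adjacent pair:
  13–155 m: Δρ/Δz = 1.949/142 = 0.014 kg m⁻⁴
  155–201 m: Δρ/Δz = 0.763/46 = 0.017 kg m⁻⁴
  201–207 m: Δρ/Δz = 0.132/6 = 0.022 kg m⁻⁴
The largest gradient is in the 201–207 m interval — the pycnocline.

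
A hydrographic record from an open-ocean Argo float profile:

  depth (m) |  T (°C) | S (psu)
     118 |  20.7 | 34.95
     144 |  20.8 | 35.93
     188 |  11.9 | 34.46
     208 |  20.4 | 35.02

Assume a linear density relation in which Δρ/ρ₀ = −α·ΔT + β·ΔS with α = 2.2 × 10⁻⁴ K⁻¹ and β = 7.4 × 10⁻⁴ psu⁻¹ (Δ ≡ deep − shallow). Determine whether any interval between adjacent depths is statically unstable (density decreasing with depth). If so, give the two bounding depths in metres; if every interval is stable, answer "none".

Evaluate Δρ/ρ₀ = −αΔT + βΔS across each adjacent pair:
  118–144 m: −αΔT+βΔS = −(2.2 × 10⁻⁴)(+0.1)+(7.4 × 10⁻⁴)(+0.98) = 7.0 × 10⁻⁴ → stable
  144–188 m: −αΔT+βΔS = −(2.2 × 10⁻⁴)(-8.9)+(7.4 × 10⁻⁴)(-1.47) = 8.7 × 10⁻⁴ → stable
  188–208 m: −αΔT+βΔS = −(2.2 × 10⁻⁴)(+8.5)+(7.4 × 10⁻⁴)(+0.56) = -1.5 × 10⁻³ → UNSTABLE
The 188–208 m interval has Δρ < 0: lighter water underlies denser water.

188–208 m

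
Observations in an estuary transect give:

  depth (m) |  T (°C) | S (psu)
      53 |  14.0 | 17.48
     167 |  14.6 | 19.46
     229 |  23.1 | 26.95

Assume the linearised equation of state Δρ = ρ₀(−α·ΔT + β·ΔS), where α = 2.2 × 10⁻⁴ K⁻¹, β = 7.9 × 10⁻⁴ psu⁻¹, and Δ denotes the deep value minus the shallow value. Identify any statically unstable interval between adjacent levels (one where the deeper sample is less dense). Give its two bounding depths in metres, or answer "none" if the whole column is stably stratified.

Evaluate Δρ/ρ₀ = −αΔT + βΔS across each adjacent pair:
  53–167 m: −αΔT+βΔS = −(2.2 × 10⁻⁴)(+0.6)+(7.9 × 10⁻⁴)(+1.98) = 1.4 × 10⁻³ → stable
  167–229 m: −αΔT+βΔS = −(2.2 × 10⁻⁴)(+8.5)+(7.9 × 10⁻⁴)(+7.49) = 4.0 × 10⁻³ → stable
Every interval has Δρ > 0: the column is stably stratified throughout.

none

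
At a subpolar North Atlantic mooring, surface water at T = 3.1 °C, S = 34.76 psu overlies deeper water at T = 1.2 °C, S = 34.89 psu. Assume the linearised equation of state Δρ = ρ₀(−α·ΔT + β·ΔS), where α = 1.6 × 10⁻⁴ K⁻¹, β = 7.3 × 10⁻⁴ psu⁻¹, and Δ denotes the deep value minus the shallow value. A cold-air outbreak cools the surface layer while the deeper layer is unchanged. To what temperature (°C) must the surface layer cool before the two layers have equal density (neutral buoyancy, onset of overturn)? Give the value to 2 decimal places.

0.61 °C

Neutral buoyancy requires Δρ = 0, i.e. −α(T_deep − T_surf′) + β(S_deep − S_surf) = 0.
T_surf′ = T_deep − (β/α)·ΔS = 1.2 − (7.3 × 10⁻⁴/1.6 × 10⁻⁴)·(+0.13) = 0.6069 °C.
Cooling required: 3.1 − (0.6069) = 2.4931 °C.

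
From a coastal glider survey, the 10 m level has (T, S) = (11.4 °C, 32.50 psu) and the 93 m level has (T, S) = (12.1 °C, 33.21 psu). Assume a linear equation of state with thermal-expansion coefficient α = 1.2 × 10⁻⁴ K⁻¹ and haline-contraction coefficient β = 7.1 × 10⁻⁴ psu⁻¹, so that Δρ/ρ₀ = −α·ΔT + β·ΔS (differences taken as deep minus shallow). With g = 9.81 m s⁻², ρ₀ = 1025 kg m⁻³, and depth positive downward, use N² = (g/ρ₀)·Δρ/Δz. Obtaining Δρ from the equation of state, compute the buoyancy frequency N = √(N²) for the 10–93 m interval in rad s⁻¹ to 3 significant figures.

7.05 × 10⁻³ rad s⁻¹

ΔT = +0.7 K, ΔS = +0.71 psu (deep − shallow).
Δρ/ρ₀ = −αΔT + βΔS = -8.40 × 10⁻⁵ + 5.041 × 10⁻⁴ = 4.201 × 10⁻⁴, so Δρ ≈ 0.4306 kg m⁻³.
N² = (g/ρ₀)·Δρ/Δz = g·(Δρ/ρ₀)/Δz = 9.81 × 4.201 × 10⁻⁴ / 83 = 4.9653 × 10⁻⁵ s⁻².
N = √(4.9653 × 10⁻⁵) = 7.0465 × 10⁻³ rad s⁻¹ ≈ 7.05 × 10⁻³ rad s⁻¹.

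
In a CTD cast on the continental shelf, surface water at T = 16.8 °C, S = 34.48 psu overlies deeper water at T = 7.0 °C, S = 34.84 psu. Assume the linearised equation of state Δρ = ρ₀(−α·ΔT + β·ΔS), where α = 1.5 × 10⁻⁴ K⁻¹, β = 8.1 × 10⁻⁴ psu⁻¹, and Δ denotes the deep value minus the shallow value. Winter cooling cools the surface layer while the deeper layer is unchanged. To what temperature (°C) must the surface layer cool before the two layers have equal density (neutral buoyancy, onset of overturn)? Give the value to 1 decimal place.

Neutral buoyancy requires Δρ = 0, i.e. −α(T_deep − T_surf′) + β(S_deep − S_surf) = 0.
T_surf′ = T_deep − (β/α)·ΔS = 7.0 − (8.1 × 10⁻⁴/1.5 × 10⁻⁴)·(+0.36) = 5.056 °C.
Cooling required: 16.8 − (5.056) = 11.744 °C.

5.1 °C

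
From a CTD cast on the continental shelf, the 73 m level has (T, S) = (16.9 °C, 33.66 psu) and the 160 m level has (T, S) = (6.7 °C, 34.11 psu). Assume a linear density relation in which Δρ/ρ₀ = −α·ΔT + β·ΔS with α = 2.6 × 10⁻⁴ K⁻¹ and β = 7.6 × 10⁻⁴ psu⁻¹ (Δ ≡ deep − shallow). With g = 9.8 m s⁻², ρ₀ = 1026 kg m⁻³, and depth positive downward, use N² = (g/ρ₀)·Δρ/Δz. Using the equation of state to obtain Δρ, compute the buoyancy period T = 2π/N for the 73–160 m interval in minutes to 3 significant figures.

ΔT = -10.2 K, ΔS = +0.45 psu (deep − shallow).
Δρ/ρ₀ = −αΔT + βΔS = 2.652 × 10⁻³ + 3.42 × 10⁻⁴ = 2.994 × 10⁻³, so Δρ ≈ 3.072 kg m⁻³.
N² = (g/ρ₀)·Δρ/Δz = g·(Δρ/ρ₀)/Δz = 9.8 × 2.994 × 10⁻³ / 87 = 3.3726 × 10⁻⁴ s⁻².
N = √(3.3726 × 10⁻⁴) = 0.018365 rad s⁻¹ → T = 2π/N = 342.13 s = 5.7022 min ≈ 5.70 min.

5.70 min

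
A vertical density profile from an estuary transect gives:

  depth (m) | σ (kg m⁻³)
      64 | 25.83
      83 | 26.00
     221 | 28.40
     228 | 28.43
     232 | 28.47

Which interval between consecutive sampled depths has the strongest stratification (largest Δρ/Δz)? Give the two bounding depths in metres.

Compute the density gradient over each adjacent pair:
  64–83 m: Δρ/Δz = 0.17/19 = 8.9 × 10⁻³ kg m⁻⁴
  83–221 m: Δρ/Δz = 2.40/138 = 0.017 kg m⁻⁴
  221–228 m: Δρ/Δz = 0.03/7 = 4.3 × 10⁻³ kg m⁻⁴
  228–232 m: Δρ/Δz = 0.04/4 = 0.010 kg m⁻⁴
The largest gradient is in the 83–221 m interval — the pycnocline.

83–221 m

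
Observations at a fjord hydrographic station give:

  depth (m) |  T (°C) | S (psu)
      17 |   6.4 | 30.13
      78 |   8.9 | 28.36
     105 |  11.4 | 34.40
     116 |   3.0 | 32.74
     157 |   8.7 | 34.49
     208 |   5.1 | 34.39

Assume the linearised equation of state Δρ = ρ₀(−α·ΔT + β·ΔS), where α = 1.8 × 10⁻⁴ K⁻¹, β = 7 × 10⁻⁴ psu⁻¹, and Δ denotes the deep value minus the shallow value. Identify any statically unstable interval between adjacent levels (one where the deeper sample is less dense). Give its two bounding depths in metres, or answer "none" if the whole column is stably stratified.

Evaluate Δρ/ρ₀ = −αΔT + βΔS across each adjacent pair:
  17–78 m: −αΔT+βΔS = −(1.8 × 10⁻⁴)(+2.5)+(7 × 10⁻⁴)(-1.77) = -1.7 × 10⁻³ → UNSTABLE
  78–105 m: −αΔT+βΔS = −(1.8 × 10⁻⁴)(+2.5)+(7 × 10⁻⁴)(+6.04) = 3.8 × 10⁻³ → stable
  105–116 m: −αΔT+βΔS = −(1.8 × 10⁻⁴)(-8.4)+(7 × 10⁻⁴)(-1.66) = 3.5 × 10⁻⁴ → stable
  116–157 m: −αΔT+βΔS = −(1.8 × 10⁻⁴)(+5.7)+(7 × 10⁻⁴)(+1.75) = 2.0 × 10⁻⁴ → stable
  157–208 m: −αΔT+βΔS = −(1.8 × 10⁻⁴)(-3.6)+(7 × 10⁻⁴)(-0.10) = 5.8 × 10⁻⁴ → stable
The 17–78 m interval has Δρ < 0: lighter water underlies denser water.

17–78 m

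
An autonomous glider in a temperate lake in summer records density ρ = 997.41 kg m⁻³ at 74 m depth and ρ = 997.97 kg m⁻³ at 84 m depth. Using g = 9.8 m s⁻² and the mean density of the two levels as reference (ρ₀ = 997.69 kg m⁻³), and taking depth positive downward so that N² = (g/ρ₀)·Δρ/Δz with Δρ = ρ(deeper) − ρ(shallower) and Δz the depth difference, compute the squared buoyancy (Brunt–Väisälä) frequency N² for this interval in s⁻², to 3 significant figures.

5.50 × 10⁻⁴ s⁻²

Δρ = 997.97 − 997.41 = 0.56 kg m⁻³ over Δz = 84 − 74 = 10 m.
N² = (9.8/997.69) × (0.56/10) = 5.5007 × 10⁻⁴ s⁻² ≈ 5.50 × 10⁻⁴ s⁻².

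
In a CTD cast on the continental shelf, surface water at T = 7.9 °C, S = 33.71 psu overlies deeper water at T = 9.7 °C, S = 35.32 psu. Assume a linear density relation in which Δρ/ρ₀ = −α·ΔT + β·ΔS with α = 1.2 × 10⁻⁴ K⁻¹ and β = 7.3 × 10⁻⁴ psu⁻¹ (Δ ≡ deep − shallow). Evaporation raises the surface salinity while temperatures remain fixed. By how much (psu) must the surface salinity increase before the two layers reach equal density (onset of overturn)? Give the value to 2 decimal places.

Neutral buoyancy requires −α(T_deep − T_surf) + β(S_deep − S_surf′) = 0.
S_surf′ = S_deep − (α/β)·ΔT = 35.32 − (1.2 × 10⁻⁴/7.3 × 10⁻⁴)·(+1.8) = 35.0241 psu.
Increase required: 35.0241 − 33.71 = 1.3141 psu.

1.31 psu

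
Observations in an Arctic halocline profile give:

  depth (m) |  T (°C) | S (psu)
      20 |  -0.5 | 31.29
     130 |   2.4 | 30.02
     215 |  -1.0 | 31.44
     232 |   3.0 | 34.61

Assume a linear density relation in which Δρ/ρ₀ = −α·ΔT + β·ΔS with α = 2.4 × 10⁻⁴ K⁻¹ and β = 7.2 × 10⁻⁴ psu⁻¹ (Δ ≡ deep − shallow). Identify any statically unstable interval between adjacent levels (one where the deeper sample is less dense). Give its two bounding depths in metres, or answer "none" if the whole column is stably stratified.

20–130 m

Evaluate Δρ/ρ₀ = −αΔT + βΔS across each adjacent pair:
  20–130 m: −αΔT+βΔS = −(2.4 × 10⁻⁴)(+2.9)+(7.2 × 10⁻⁴)(-1.27) = -1.6 × 10⁻³ → UNSTABLE
  130–215 m: −αΔT+βΔS = −(2.4 × 10⁻⁴)(-3.4)+(7.2 × 10⁻⁴)(+1.42) = 1.8 × 10⁻³ → stable
  215–232 m: −αΔT+βΔS = −(2.4 × 10⁻⁴)(+4.0)+(7.2 × 10⁻⁴)(+3.17) = 1.3 × 10⁻³ → stable
The 20–130 m interval has Δρ < 0: lighter water underlies denser water.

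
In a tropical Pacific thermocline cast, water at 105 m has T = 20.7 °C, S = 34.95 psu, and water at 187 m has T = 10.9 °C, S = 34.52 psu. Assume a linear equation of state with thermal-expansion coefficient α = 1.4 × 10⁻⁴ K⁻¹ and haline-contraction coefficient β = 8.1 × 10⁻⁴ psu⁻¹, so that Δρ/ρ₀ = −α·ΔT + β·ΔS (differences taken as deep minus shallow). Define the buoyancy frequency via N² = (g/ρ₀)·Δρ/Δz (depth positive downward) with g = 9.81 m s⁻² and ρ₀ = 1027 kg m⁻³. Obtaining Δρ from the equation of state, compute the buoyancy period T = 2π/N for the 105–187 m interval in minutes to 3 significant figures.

9.46 min

ΔT = -9.8 K, ΔS = -0.43 psu (deep − shallow).
Δρ/ρ₀ = −αΔT + βΔS = 1.372 × 10⁻³ − 3.483 × 10⁻⁴ = 1.0237 × 10⁻³, so Δρ ≈ 1.051 kg m⁻³.
N² = (g/ρ₀)·Δρ/Δz = g·(Δρ/ρ₀)/Δz = 9.81 × 1.0237 × 10⁻³ / 82 = 1.2247 × 10⁻⁴ s⁻².
N = √(1.2247 × 10⁻⁴) = 0.011067 rad s⁻¹ → T = 2π/N = 567.74 s = 9.4623 min ≈ 9.46 min.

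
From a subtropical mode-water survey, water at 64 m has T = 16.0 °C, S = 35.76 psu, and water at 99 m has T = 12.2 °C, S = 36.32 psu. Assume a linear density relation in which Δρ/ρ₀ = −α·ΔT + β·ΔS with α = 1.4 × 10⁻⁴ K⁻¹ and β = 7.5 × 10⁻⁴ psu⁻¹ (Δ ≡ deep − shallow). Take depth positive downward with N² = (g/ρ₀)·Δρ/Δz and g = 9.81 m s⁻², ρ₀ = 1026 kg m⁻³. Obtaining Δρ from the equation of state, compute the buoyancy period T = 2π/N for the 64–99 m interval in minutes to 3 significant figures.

6.41 min

ΔT = -3.8 K, ΔS = +0.56 psu (deep − shallow).
Δρ/ρ₀ = −αΔT + βΔS = 5.32 × 10⁻⁴ + 4.20 × 10⁻⁴ = 9.52 × 10⁻⁴, so Δρ ≈ 0.9768 kg m⁻³.
N² = (g/ρ₀)·Δρ/Δz = g·(Δρ/ρ₀)/Δz = 9.81 × 9.52 × 10⁻⁴ / 35 = 2.6683 × 10⁻⁴ s⁻².
N = √(2.6683 × 10⁻⁴) = 0.016335 rad s⁻¹ → T = 2π/N = 384.65 s = 6.4108 min ≈ 6.41 min.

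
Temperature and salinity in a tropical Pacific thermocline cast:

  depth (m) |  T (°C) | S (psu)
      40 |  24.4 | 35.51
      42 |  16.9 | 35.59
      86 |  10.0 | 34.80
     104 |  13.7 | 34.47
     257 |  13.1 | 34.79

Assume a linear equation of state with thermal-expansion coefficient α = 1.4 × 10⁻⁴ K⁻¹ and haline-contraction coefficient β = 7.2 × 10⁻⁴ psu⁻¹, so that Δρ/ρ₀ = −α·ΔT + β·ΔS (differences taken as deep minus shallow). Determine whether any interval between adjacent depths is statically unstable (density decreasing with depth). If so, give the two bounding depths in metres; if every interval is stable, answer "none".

86–104 m

Evaluate Δρ/ρ₀ = −αΔT + βΔS across each adjacent pair:
  40–42 m: −αΔT+βΔS = −(1.4 × 10⁻⁴)(-7.5)+(7.2 × 10⁻⁴)(+0.08) = 1.1 × 10⁻³ → stable
  42–86 m: −αΔT+βΔS = −(1.4 × 10⁻⁴)(-6.9)+(7.2 × 10⁻⁴)(-0.79) = 4.0 × 10⁻⁴ → stable
  86–104 m: −αΔT+βΔS = −(1.4 × 10⁻⁴)(+3.7)+(7.2 × 10⁻⁴)(-0.33) = -7.6 × 10⁻⁴ → UNSTABLE
  104–257 m: −αΔT+βΔS = −(1.4 × 10⁻⁴)(-0.6)+(7.2 × 10⁻⁴)(+0.32) = 3.1 × 10⁻⁴ → stable
The 86–104 m interval has Δρ < 0: lighter water underlies denser water.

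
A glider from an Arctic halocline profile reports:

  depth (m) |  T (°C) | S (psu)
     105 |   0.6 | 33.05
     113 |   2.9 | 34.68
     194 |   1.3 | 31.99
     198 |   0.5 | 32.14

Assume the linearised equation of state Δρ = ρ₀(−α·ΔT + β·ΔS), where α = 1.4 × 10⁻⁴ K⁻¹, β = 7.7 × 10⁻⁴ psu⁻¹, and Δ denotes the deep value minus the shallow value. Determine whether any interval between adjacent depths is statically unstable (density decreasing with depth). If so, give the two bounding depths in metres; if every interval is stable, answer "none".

113–194 m

Evaluate Δρ/ρ₀ = −αΔT + βΔS across each adjacent pair:
  105–113 m: −αΔT+βΔS = −(1.4 × 10⁻⁴)(+2.3)+(7.7 × 10⁻⁴)(+1.63) = 9.3 × 10⁻⁴ → stable
  113–194 m: −αΔT+βΔS = −(1.4 × 10⁻⁴)(-1.6)+(7.7 × 10⁻⁴)(-2.69) = -1.8 × 10⁻³ → UNSTABLE
  194–198 m: −αΔT+βΔS = −(1.4 × 10⁻⁴)(-0.8)+(7.7 × 10⁻⁴)(+0.15) = 2.3 × 10⁻⁴ → stable
The 113–194 m interval has Δρ < 0: lighter water underlies denser water.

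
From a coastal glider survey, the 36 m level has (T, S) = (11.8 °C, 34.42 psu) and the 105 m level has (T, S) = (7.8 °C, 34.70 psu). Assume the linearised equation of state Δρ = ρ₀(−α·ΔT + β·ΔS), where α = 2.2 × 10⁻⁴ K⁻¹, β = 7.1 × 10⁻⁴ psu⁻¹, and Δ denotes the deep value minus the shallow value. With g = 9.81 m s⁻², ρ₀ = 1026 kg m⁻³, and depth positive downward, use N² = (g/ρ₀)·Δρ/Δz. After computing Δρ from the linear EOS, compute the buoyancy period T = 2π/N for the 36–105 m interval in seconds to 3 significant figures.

ΔT = -4.0 K, ΔS = +0.28 psu (deep − shallow).
Δρ/ρ₀ = −αΔT + βΔS = 8.80 × 10⁻⁴ + 1.988 × 10⁻⁴ = 1.0788 × 10⁻³, so Δρ ≈ 1.107 kg m⁻³.
N² = (g/ρ₀)·Δρ/Δz = g·(Δρ/ρ₀)/Δz = 9.81 × 1.0788 × 10⁻³ / 69 = 1.5338 × 10⁻⁴ s⁻².
N = √(1.5338 × 10⁻⁴) = 0.012385 rad s⁻¹ → T = 2π/N = 507.32 s ≈ 507 s.

507 s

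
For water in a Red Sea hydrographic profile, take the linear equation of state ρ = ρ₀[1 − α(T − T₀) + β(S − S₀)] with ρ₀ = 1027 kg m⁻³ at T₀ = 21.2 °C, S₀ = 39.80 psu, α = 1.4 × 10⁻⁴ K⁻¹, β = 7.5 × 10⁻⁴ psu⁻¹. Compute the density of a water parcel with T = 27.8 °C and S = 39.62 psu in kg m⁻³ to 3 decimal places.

1025.912 kg m⁻³

T − T₀ = +6.6 K, S − S₀ = -0.18 psu.
Bracket = 1 − α·(+6.6) + β·(-0.18) = 1 + (-1.059 × 10⁻³) = 0.9989410.
ρ = 1027 × 0.9989410 = 1025.912 kg m⁻³.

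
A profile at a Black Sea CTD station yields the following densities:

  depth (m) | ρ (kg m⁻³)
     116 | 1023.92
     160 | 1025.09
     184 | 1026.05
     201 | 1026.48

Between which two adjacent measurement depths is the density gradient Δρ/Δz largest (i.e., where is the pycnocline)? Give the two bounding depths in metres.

160–184 m

Compute the density gradient over each adjacent pair:
  116–160 m: Δρ/Δz = 1.17/44 = 0.027 kg m⁻⁴
  160–184 m: Δρ/Δz = 0.96/24 = 0.040 kg m⁻⁴
  184–201 m: Δρ/Δz = 0.43/17 = 0.025 kg m⁻⁴
The largest gradient is in the 160–184 m interval — the pycnocline.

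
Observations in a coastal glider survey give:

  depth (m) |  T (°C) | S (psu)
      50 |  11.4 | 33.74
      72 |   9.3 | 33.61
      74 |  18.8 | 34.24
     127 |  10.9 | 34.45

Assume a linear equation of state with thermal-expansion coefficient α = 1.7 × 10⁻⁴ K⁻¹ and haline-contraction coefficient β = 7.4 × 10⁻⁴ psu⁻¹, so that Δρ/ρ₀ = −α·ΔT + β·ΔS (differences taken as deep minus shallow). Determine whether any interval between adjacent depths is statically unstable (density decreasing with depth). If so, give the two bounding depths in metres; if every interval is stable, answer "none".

72–74 m

Evaluate Δρ/ρ₀ = −αΔT + βΔS across each adjacent pair:
  50–72 m: −αΔT+βΔS = −(1.7 × 10⁻⁴)(-2.1)+(7.4 × 10⁻⁴)(-0.13) = 2.6 × 10⁻⁴ → stable
  72–74 m: −αΔT+βΔS = −(1.7 × 10⁻⁴)(+9.5)+(7.4 × 10⁻⁴)(+0.63) = -1.1 × 10⁻³ → UNSTABLE
  74–127 m: −αΔT+βΔS = −(1.7 × 10⁻⁴)(-7.9)+(7.4 × 10⁻⁴)(+0.21) = 1.5 × 10⁻³ → stable
The 72–74 m interval has Δρ < 0: lighter water underlies denser water.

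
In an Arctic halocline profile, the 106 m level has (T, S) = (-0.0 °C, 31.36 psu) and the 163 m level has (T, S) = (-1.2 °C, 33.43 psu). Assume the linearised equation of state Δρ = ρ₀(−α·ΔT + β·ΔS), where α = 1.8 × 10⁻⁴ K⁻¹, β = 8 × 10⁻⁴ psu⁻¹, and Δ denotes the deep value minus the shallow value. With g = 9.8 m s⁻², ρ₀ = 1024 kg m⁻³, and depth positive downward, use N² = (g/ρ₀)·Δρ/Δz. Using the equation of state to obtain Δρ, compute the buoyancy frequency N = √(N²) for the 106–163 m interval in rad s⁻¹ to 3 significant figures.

0.0179 rad s⁻¹

ΔT = -1.2 K, ΔS = +2.07 psu (deep − shallow).
Δρ/ρ₀ = −αΔT + βΔS = 2.16 × 10⁻⁴ + 1.656 × 10⁻³ = 1.872 × 10⁻³, so Δρ ≈ 1.917 kg m⁻³.
N² = (g/ρ₀)·Δρ/Δz = g·(Δρ/ρ₀)/Δz = 9.8 × 1.872 × 10⁻³ / 57 = 3.2185 × 10⁻⁴ s⁻².
N = √(3.2185 × 10⁻⁴) = 0.017940 rad s⁻¹ ≈ 0.0179 rad s⁻¹.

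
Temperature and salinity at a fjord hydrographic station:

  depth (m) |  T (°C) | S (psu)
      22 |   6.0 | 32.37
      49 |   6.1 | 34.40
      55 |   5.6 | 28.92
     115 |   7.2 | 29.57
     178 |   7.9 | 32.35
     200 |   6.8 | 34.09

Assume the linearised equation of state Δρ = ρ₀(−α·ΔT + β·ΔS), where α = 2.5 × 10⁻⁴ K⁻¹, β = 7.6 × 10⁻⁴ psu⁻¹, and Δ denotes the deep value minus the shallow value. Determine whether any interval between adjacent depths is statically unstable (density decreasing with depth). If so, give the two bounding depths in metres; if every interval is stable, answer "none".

49–55 m

Evaluate Δρ/ρ₀ = −αΔT + βΔS across each adjacent pair:
  22–49 m: −αΔT+βΔS = −(2.5 × 10⁻⁴)(+0.1)+(7.6 × 10⁻⁴)(+2.03) = 1.5 × 10⁻³ → stable
  49–55 m: −αΔT+βΔS = −(2.5 × 10⁻⁴)(-0.5)+(7.6 × 10⁻⁴)(-5.48) = -4.0 × 10⁻³ → UNSTABLE
  55–115 m: −αΔT+βΔS = −(2.5 × 10⁻⁴)(+1.6)+(7.6 × 10⁻⁴)(+0.65) = 9.4 × 10⁻⁵ → stable
  115–178 m: −αΔT+βΔS = −(2.5 × 10⁻⁴)(+0.7)+(7.6 × 10⁻⁴)(+2.78) = 1.9 × 10⁻³ → stable
  178–200 m: −αΔT+βΔS = −(2.5 × 10⁻⁴)(-1.1)+(7.6 × 10⁻⁴)(+1.74) = 1.6 × 10⁻³ → stable
The 49–55 m interval has Δρ < 0: lighter water underlies denser water.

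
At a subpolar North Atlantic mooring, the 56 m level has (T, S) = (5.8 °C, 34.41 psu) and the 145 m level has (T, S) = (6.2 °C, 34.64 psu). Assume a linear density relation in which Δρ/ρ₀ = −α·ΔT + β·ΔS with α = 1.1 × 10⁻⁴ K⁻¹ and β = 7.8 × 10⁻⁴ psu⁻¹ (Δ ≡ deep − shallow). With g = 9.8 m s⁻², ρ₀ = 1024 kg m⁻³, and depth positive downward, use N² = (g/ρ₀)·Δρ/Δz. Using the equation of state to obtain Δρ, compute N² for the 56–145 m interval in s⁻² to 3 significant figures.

1.49 × 10⁻⁵ s⁻²

ΔT = +0.4 K, ΔS = +0.23 psu (deep − shallow).
Δρ/ρ₀ = −αΔT + βΔS = -4.40 × 10⁻⁵ + 1.794 × 10⁻⁴ = 1.354 × 10⁻⁴, so Δρ ≈ 0.1386 kg m⁻³.
N² = (g/ρ₀)·Δρ/Δz = g·(Δρ/ρ₀)/Δz = 9.8 × 1.354 × 10⁻⁴ / 89 = 1.4909 × 10⁻⁵ s⁻² ≈ 1.49 × 10⁻⁵ s⁻².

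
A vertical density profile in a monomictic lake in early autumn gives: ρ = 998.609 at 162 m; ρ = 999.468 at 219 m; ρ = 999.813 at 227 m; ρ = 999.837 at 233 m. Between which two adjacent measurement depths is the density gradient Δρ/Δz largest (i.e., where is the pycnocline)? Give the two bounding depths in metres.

219–227 m

Compute the density gradient over each adjacent pair:
  162–219 m: Δρ/Δz = 0.859/57 = 0.015 kg m⁻⁴
  219–227 m: Δρ/Δz = 0.345/8 = 0.043 kg m⁻⁴
  227–233 m: Δρ/Δz = 0.024/6 = 4.0 × 10⁻³ kg m⁻⁴
The largest gradient is in the 219–227 m interval — the pycnocline.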